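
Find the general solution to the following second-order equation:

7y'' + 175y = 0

Characteristic equation: 7r² + 175 = 0
Divide by 7: r² + 25 = 0
Roots: r = ±5i (complex conjugates)
General solution: y = C₁cos(5x) + C₂sin(5x)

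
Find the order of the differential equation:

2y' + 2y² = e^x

The order is 1 (highest derivative is of order 1).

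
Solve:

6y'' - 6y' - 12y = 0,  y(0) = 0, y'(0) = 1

General solution: y = C₁e^(2x) + C₂e^(-x)
Applying ICs: C₁ = 1/3, C₂ = -1/3
Particular solution: y = (1/3)e^(2x) - (1/3)e^(-x)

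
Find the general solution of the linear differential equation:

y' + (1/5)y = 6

Using integrating factor method:

General solution: y = 30 + Ce^(-x/5)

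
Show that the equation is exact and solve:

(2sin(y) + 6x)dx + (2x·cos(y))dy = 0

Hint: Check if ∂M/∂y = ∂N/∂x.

Verify exactness: ∂M/∂y = ∂N/∂x ✓
Find F(x,y) such that ∂F/∂x = M, ∂F/∂y = N
Solution: 2x·sin(y) + 3x² = C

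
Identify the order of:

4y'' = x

The order is 2 (highest derivative is of order 2).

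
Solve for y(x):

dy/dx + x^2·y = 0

Using integrating factor method:

General solution: y = Ce^(-x^3/3)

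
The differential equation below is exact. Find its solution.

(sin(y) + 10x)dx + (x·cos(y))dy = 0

Verify exactness: ∂M/∂y = ∂N/∂x ✓
Find F(x,y) such that ∂F/∂x = M, ∂F/∂y = N
Solution: x·sin(y) + 5x² = C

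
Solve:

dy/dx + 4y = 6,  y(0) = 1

General solution: y = 3/2 + Ce^(-4x)
Applying y(0) = 1: C = 1 - 3/2 = -1/2
Particular solution: y = 3/2 - (1/2)e^(-4x)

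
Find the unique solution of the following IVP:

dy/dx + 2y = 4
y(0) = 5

General solution: y = 2 + Ce^(-2x)
Applying y(0) = 5: C = 5 - 2 = 3
Particular solution: y = 2 + 3e^(-2x)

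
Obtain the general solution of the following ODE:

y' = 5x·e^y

Separating variables and integrating:
-e^(-y) = 5x²/2 + C

General solution: y = -ln(C - 5x²/2)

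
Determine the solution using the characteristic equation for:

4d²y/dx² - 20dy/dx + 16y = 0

Characteristic equation: 4r² - 20r + 16 = 0
Divide by 4: r² - 5r + 4 = 0
Roots: r = 4, 1 (distinct real)
General solution: y = C₁e^(4x) + C₂e^x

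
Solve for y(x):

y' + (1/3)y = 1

Using integrating factor method:

General solution: y = 3 + Ce^(-x/3)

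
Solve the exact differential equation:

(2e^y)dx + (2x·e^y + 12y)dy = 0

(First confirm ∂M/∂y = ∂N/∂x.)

Verify exactness: ∂M/∂y = ∂N/∂x ✓
Find F(x,y) such that ∂F/∂x = M, ∂F/∂y = N
Solution: 2x·e^y + 6y² = C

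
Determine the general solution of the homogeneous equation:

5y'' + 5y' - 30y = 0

Characteristic equation: 5r² + 5r - 30 = 0
Divide by 5: r² + r - 6 = 0
Roots: r = 2, -3 (distinct real)
General solution: y = C₁e^(2x) + C₂e^(-3x)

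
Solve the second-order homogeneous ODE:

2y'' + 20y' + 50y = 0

Characteristic equation: 2r² + 20r + 50 = 0
Divide by 2: r² + 10r + 25 = 0
Factored: (r + 5)² = 0
Repeated root: r = -5
General solution: y = (C₁ + C₂x)e^(-5x)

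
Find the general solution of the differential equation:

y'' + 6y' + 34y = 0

Characteristic equation: r² + 6r + 34 = 0
Roots: r = -3 ± 5i (complex conjugates)
General solution: y = e^(-3x)(C₁cos(5x) + C₂sin(5x))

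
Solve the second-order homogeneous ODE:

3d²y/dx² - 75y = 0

Characteristic equation: 3r² - 75 = 0
Divide by 3: r² - 25 = 0
Roots: r = 5, -5 (distinct real)
General solution: y = C₁e^(5x) + C₂e^(-5x)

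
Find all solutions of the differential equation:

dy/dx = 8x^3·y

Separating variables and integrating:
ln|y| = 2x^4 + C

General solution: y = Ce^(2x^4)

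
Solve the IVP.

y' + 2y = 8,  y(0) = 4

General solution: y = 4 + Ce^(-2x)
Applying y(0) = 4: C = 4 - 4 = 0
Particular solution: y = 4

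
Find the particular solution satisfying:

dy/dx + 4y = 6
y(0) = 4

General solution: y = 3/2 + Ce^(-4x)
Applying y(0) = 4: C = 4 - 3/2 = 5/2
Particular solution: y = 3/2 + (5/2)e^(-4x)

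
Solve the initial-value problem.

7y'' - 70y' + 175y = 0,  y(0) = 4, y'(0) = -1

General solution: y = (C₁ + C₂x)e^(5x)
Repeated root r = 5
Applying ICs: C₁ = 4, C₂ = -21
Particular solution: y = (4 - 21x)e^(5x)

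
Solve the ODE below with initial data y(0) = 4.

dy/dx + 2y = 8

General solution: y = 4 + Ce^(-2x)
Applying y(0) = 4: C = 4 - 4 = 0
Particular solution: y = 4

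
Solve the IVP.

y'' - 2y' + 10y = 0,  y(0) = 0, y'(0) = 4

General solution: y = e^x(C₁cos(3x) + C₂sin(3x))
Complex roots r = 1 ± 3i
Applying ICs: C₁ = 0, C₂ = 4/3
Particular solution: y = e^x((4/3)sin(3x))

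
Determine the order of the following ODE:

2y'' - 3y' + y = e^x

The order is 2 (highest derivative is of order 2).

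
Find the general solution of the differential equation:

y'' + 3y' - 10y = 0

Characteristic equation: r² + 3r - 10 = 0
Roots: r = 2, -5 (distinct real)
General solution: y = C₁e^(2x) + C₂e^(-5x)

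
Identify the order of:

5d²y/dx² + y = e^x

The order is 2 (highest derivative is of order 2).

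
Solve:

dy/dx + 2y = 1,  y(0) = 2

General solution: y = 1/2 + Ce^(-2x)
Applying y(0) = 2: C = 2 - 1/2 = 3/2
Particular solution: y = 1/2 + (3/2)e^(-2x)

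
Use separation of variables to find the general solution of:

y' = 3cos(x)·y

Separating variables and integrating:
ln|y| = 3sin(x) + C

General solution: y = Ce^(3sin(x))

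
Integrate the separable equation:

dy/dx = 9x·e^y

Separating variables and integrating:
-e^(-y) = 9x²/2 + C

General solution: y = -ln(C - 9x²/2)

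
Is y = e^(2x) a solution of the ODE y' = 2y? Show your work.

Verification:
y = e^(2x)
y' = 2e^(2x)
2y = 2e^(2x)
y' = 2y ✓

Yes, it is a solution.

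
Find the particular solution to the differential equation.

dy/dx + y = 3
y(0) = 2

General solution: y = 3 + Ce^(-x)
Applying y(0) = 2: C = 2 - 3 = -1
Particular solution: y = 3 - e^(-x)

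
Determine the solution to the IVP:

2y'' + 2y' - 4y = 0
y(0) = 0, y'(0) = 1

General solution: y = C₁e^x + C₂e^(-2x)
Applying ICs: C₁ = 1/3, C₂ = -1/3
Particular solution: y = (1/3)e^x - (1/3)e^(-2x)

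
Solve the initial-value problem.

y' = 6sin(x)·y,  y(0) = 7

General solution: y = Ce^(-6cos(x))
Applying IC y(0) = 7:
Particular solution: y = 7e^(6(1-cos(x)))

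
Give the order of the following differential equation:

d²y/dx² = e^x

The order is 2 (highest derivative is of order 2).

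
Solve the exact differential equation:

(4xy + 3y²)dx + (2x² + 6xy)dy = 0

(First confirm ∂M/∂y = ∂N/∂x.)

Verify exactness: ∂M/∂y = ∂N/∂x ✓
Find F(x,y) such that ∂F/∂x = M, ∂F/∂y = N
Solution: 2x²y + 3xy² = C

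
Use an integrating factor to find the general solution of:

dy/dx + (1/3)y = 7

Using integrating factor method:

General solution: y = 21 + Ce^(-x/3)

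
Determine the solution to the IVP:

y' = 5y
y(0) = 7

General solution: y = Ce^(5x)
Applying IC y(0) = 7:
Particular solution: y = 7e^(5x)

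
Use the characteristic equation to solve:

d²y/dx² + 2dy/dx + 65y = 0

Characteristic equation: r² + 2r + 65 = 0
Roots: r = -1 ± 8i (complex conjugates)
General solution: y = e^(-x)(C₁cos(8x) + C₂sin(8x))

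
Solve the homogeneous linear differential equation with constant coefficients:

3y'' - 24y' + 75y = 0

Characteristic equation: 3r² - 24r + 75 = 0
Divide by 3: r² - 8r + 25 = 0
Roots: r = 4 ± 3i (complex conjugates)
General solution: y = e^(4x)(C₁cos(3x) + C₂sin(3x))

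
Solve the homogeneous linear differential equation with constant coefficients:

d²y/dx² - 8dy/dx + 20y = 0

Characteristic equation: r² - 8r + 20 = 0
Roots: r = 4 ± 2i (complex conjugates)
General solution: y = e^(4x)(C₁cos(2x) + C₂sin(2x))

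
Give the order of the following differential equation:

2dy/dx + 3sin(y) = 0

The order is 1 (highest derivative is of order 1).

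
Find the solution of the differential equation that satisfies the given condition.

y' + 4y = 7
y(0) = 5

General solution: y = 7/4 + Ce^(-4x)
Applying y(0) = 5: C = 5 - 7/4 = 13/4
Particular solution: y = 7/4 + (13/4)e^(-4x)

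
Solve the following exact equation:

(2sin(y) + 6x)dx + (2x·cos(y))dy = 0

Verify exactness: ∂M/∂y = ∂N/∂x ✓
Find F(x,y) such that ∂F/∂x = M, ∂F/∂y = N
Solution: 2x·sin(y) + 3x² = C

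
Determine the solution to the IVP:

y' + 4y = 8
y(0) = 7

General solution: y = 2 + Ce^(-4x)
Applying y(0) = 7: C = 7 - 2 = 5
Particular solution: y = 2 + 5e^(-4x)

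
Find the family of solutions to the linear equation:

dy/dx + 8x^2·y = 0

Using integrating factor method:

General solution: y = Ce^(-8x^3/3)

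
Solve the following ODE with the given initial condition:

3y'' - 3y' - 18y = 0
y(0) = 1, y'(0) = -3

General solution: y = C₁e^(3x) + C₂e^(-2x)
Applying ICs: C₁ = -1/5, C₂ = 6/5
Particular solution: y = -(1/5)e^(3x) + (6/5)e^(-2x)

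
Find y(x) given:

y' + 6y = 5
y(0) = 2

General solution: y = 5/6 + Ce^(-6x)
Applying y(0) = 2: C = 2 - 5/6 = 7/6
Particular solution: y = 5/6 + (7/6)e^(-6x)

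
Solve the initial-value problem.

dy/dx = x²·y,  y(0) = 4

General solution: y = Ce^(x³/3)
Applying IC y(0) = 4:
Particular solution: y = 4e^(x³/3)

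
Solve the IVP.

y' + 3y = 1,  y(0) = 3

General solution: y = 1/3 + Ce^(-3x)
Applying y(0) = 3: C = 3 - 1/3 = 8/3
Particular solution: y = 1/3 + (8/3)e^(-3x)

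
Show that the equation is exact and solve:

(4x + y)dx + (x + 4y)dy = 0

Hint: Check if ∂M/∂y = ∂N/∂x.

Verify exactness: ∂M/∂y = ∂N/∂x ✓
Find F(x,y) such that ∂F/∂x = M, ∂F/∂y = N
Solution: 2x² + xy + 2y² = C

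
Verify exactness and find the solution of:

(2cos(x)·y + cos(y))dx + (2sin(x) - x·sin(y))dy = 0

Verify exactness: ∂M/∂y = ∂N/∂x ✓
Find F(x,y) such that ∂F/∂x = M, ∂F/∂y = N
Solution: 2sin(x)·y + x·cos(y) = C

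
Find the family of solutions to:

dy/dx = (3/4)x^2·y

Separating variables and integrating:
ln|y| = x^3/4 + C

General solution: y = Ce^(x^3/4)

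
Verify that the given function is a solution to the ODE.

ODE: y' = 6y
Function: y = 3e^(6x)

Verification:
y = 3e^(6x)
y' = 18e^(6x)
6y = 18e^(6x)
y' = 6y ✓

Yes, it is a solution.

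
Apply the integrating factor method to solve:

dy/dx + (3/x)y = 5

Using integrating factor method:

General solution: y = (5/4)x + Cx^(-3)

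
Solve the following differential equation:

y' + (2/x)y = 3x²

Using integrating factor method:

General solution: y = (3/5)x^3 + Cx^(-2)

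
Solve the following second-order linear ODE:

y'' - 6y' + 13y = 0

Characteristic equation: r² - 6r + 13 = 0
Roots: r = 3 ± 2i (complex conjugates)
General solution: y = e^(3x)(C₁cos(2x) + C₂sin(2x))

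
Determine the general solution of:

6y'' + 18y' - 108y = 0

Characteristic equation: 6r² + 18r - 108 = 0
Divide by 6: r² + 3r - 18 = 0
Roots: r = 3, -6 (distinct real)
General solution: y = C₁e^(3x) + C₂e^(-6x)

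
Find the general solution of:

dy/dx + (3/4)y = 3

Using integrating factor method:

General solution: y = 4 + Ce^(-3x/4)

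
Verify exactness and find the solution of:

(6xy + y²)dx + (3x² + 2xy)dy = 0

Verify exactness: ∂M/∂y = ∂N/∂x ✓
Find F(x,y) such that ∂F/∂x = M, ∂F/∂y = N
Solution: 3x²y + xy² = C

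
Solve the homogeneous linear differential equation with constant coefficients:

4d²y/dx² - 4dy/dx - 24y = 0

Characteristic equation: 4r² - 4r - 24 = 0
Divide by 4: r² - r - 6 = 0
Roots: r = 3, -2 (distinct real)
General solution: y = C₁e^(3x) + C₂e^(-2x)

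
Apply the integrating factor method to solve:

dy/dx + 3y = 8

Using integrating factor method:

General solution: y = 8/3 + Ce^(-3x)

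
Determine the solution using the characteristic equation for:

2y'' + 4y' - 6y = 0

Characteristic equation: 2r² + 4r - 6 = 0
Divide by 2: r² + 2r - 3 = 0
Roots: r = 1, -3 (distinct real)
General solution: y = C₁e^x + C₂e^(-3x)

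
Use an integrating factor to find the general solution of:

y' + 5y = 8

Using integrating factor method:

General solution: y = 8/5 + Ce^(-5x)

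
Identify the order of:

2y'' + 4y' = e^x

The order is 2 (highest derivative is of order 2).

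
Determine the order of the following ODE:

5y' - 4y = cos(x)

The order is 1 (highest derivative is of order 1).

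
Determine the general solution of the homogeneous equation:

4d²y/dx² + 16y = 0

Characteristic equation: 4r² + 16 = 0
Divide by 4: r² + 4 = 0
Roots: r = ±2i (complex conjugates)
General solution: y = C₁cos(2x) + C₂sin(2x)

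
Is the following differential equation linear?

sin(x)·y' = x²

Yes. Linear (y and its derivatives appear to the first power only, no products of y terms)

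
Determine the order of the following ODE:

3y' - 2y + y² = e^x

The order is 1 (highest derivative is of order 1).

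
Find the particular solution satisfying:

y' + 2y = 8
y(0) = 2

General solution: y = 4 + Ce^(-2x)
Applying y(0) = 2: C = 2 - 4 = -2
Particular solution: y = 4 - 2e^(-2x)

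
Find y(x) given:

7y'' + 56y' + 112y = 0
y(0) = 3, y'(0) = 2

General solution: y = (C₁ + C₂x)e^(-4x)
Repeated root r = -4
Applying ICs: C₁ = 3, C₂ = 14
Particular solution: y = (3 + 14x)e^(-4x)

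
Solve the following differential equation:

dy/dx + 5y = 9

Using integrating factor method:

General solution: y = 9/5 + Ce^(-5x)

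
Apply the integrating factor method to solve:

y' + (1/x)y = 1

Using integrating factor method:

General solution: y = (1/2)x + C/x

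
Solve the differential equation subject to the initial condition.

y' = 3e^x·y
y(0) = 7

General solution: y = Ce^(3e^x)
Applying IC y(0) = 7:
Particular solution: y = 7e^(3(e^x - 1))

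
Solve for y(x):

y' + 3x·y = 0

Using integrating factor method:

General solution: y = Ce^(-3x^2/2)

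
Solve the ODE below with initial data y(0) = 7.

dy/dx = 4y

General solution: y = Ce^(4x)
Applying IC y(0) = 7:
Particular solution: y = 7e^(4x)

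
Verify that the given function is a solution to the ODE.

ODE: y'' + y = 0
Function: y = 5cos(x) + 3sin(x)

Verification:
y'' = -5cos(x) - 3sin(x)
y'' + y = 0 ✓

Yes, it is a solution.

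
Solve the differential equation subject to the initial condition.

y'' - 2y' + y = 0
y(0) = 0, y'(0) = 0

General solution: y = (C₁ + C₂x)e^x
Repeated root r = 1
Applying ICs: C₁ = 0, C₂ = 0
Particular solution: y = 0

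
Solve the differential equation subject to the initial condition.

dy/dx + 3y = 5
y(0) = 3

General solution: y = 5/3 + Ce^(-3x)
Applying y(0) = 3: C = 3 - 5/3 = 4/3
Particular solution: y = 5/3 + (4/3)e^(-3x)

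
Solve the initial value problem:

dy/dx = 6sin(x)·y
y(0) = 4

General solution: y = Ce^(-6cos(x))
Applying IC y(0) = 4:
Particular solution: y = 4e^(6(1-cos(x)))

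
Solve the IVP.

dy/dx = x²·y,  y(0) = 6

General solution: y = Ce^(x³/3)
Applying IC y(0) = 6:
Particular solution: y = 6e^(x³/3)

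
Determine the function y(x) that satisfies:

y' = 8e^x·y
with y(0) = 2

General solution: y = Ce^(8e^x)
Applying IC y(0) = 2:
Particular solution: y = 2e^(8(e^x - 1))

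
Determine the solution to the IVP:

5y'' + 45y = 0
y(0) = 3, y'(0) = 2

General solution: y = C₁cos(3x) + C₂sin(3x)
Complex roots r = ±3i
Applying ICs: C₁ = 3, C₂ = 2/3
Particular solution: y = 3cos(3x) + (2/3)sin(3x)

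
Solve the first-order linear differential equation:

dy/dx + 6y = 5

Using integrating factor method:

General solution: y = 5/6 + Ce^(-6x)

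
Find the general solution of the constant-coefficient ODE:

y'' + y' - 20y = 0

Characteristic equation: r² + r - 20 = 0
Roots: r = 4, -5 (distinct real)
General solution: y = C₁e^(4x) + C₂e^(-5x)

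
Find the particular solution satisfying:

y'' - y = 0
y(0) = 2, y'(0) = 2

General solution: y = C₁e^x + C₂e^(-x)
Applying ICs: C₁ = 2, C₂ = 0
Particular solution: y = 2e^x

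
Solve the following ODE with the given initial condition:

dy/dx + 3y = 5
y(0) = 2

General solution: y = 5/3 + Ce^(-3x)
Applying y(0) = 2: C = 2 - 5/3 = 1/3
Particular solution: y = 5/3 + (1/3)e^(-3x)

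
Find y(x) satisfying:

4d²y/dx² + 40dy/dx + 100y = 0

Characteristic equation: 4r² + 40r + 100 = 0
Divide by 4: r² + 10r + 25 = 0
Factored: (r + 5)² = 0
Repeated root: r = -5
General solution: y = (C₁ + C₂x)e^(-5x)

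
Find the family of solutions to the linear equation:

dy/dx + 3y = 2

Using integrating factor method:

General solution: y = 2/3 + Ce^(-3x)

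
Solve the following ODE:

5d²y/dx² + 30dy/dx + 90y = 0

Characteristic equation: 5r² + 30r + 90 = 0
Divide by 5: r² + 6r + 18 = 0
Roots: r = -3 ± 3i (complex conjugates)
General solution: y = e^(-3x)(C₁cos(3x) + C₂sin(3x))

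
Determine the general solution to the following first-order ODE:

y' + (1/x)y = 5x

Using integrating factor method:

General solution: y = (5/3)x^2 + C/x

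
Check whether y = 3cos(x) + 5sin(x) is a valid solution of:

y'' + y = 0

Verification:
y'' = -3cos(x) - 5sin(x)
y'' + y = 0 ✓

Yes, it is a solution.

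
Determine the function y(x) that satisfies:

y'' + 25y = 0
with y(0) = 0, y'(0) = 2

General solution: y = C₁cos(5x) + C₂sin(5x)
Complex roots r = ±5i
Applying ICs: C₁ = 0, C₂ = 2/5
Particular solution: y = (2/5)sin(5x)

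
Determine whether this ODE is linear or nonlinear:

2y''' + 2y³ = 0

Nonlinear (y³ term)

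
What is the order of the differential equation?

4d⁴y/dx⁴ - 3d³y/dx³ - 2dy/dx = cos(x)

The order is 4 (highest derivative is of order 4).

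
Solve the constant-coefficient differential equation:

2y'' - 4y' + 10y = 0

Characteristic equation: 2r² - 4r + 10 = 0
Divide by 2: r² - 2r + 5 = 0
Roots: r = 1 ± 2i (complex conjugates)
General solution: y = e^x(C₁cos(2x) + C₂sin(2x))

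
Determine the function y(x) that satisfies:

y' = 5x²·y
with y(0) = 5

General solution: y = Ce^(5x³/3)
Applying IC y(0) = 5:
Particular solution: y = 5e^(5x³/3)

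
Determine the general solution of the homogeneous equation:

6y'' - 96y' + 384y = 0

Characteristic equation: 6r² - 96r + 384 = 0
Divide by 6: r² - 16r + 64 = 0
Factored: (r - 8)² = 0
Repeated root: r = 8
General solution: y = (C₁ + C₂x)e^(8x)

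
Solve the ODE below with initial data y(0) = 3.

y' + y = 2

General solution: y = 2 + Ce^(-x)
Applying y(0) = 3: C = 3 - 2 = 1
Particular solution: y = 2 + e^(-x)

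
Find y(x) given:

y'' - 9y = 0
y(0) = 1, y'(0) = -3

General solution: y = C₁e^(3x) + C₂e^(-3x)
Applying ICs: C₁ = 0, C₂ = 1
Particular solution: y = e^(-3x)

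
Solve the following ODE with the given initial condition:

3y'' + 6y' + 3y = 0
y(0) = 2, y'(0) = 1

General solution: y = (C₁ + C₂x)e^(-x)
Repeated root r = -1
Applying ICs: C₁ = 2, C₂ = 3
Particular solution: y = (2 + 3x)e^(-x)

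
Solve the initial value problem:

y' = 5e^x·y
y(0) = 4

General solution: y = Ce^(5e^x)
Applying IC y(0) = 4:
Particular solution: y = 4e^(5(e^x - 1))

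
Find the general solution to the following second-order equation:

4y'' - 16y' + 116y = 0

Characteristic equation: 4r² - 16r + 116 = 0
Divide by 4: r² - 4r + 29 = 0
Roots: r = 2 ± 5i (complex conjugates)
General solution: y = e^(2x)(C₁cos(5x) + C₂sin(5x))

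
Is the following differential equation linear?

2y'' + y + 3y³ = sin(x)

No. Nonlinear (y³ term)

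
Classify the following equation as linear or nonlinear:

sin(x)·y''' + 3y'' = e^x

Linear (y and its derivatives appear to the first power only, no products of y terms)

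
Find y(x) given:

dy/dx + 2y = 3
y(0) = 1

General solution: y = 3/2 + Ce^(-2x)
Applying y(0) = 1: C = 1 - 3/2 = -1/2
Particular solution: y = 3/2 - (1/2)e^(-2x)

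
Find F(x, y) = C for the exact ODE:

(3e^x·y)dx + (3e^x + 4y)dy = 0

Verify exactness: ∂M/∂y = ∂N/∂x ✓
Find F(x,y) such that ∂F/∂x = M, ∂F/∂y = N
Solution: 3e^x·y + 2y² = C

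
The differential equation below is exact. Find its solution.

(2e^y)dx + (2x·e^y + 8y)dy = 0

Verify exactness: ∂M/∂y = ∂N/∂x ✓
Find F(x,y) such that ∂F/∂x = M, ∂F/∂y = N
Solution: 2x·e^y + 4y² = C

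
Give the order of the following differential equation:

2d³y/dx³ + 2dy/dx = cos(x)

The order is 3 (highest derivative is of order 3).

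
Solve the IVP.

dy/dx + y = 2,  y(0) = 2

General solution: y = 2 + Ce^(-x)
Applying y(0) = 2: C = 2 - 2 = 0
Particular solution: y = 2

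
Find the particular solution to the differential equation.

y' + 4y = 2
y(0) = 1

General solution: y = 1/2 + Ce^(-4x)
Applying y(0) = 1: C = 1 - 1/2 = 1/2
Particular solution: y = 1/2 + (1/2)e^(-4x)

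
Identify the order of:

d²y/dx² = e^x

The order is 2 (highest derivative is of order 2).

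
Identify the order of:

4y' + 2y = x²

The order is 1 (highest derivative is of order 1).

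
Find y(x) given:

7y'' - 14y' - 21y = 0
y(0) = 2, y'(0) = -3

General solution: y = C₁e^(3x) + C₂e^(-x)
Applying ICs: C₁ = -1/4, C₂ = 9/4
Particular solution: y = -(1/4)e^(3x) + (9/4)e^(-x)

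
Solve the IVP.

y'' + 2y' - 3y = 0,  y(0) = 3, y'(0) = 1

General solution: y = C₁e^x + C₂e^(-3x)
Applying ICs: C₁ = 5/2, C₂ = 1/2
Particular solution: y = (5/2)e^x + (1/2)e^(-3x)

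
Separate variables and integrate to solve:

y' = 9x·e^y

Separating variables and integrating:
-e^(-y) = 9x²/2 + C

General solution: y = -ln(C - 9x²/2)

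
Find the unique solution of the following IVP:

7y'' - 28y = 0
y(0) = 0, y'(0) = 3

General solution: y = C₁e^(2x) + C₂e^(-2x)
Applying ICs: C₁ = 3/4, C₂ = -3/4
Particular solution: y = (3/4)e^(2x) - (3/4)e^(-2x)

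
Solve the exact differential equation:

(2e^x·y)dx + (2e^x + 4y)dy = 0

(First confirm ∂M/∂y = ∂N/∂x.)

Verify exactness: ∂M/∂y = ∂N/∂x ✓
Find F(x,y) such that ∂F/∂x = M, ∂F/∂y = N
Solution: 2e^x·y + 2y² = C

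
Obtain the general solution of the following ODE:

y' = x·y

Separating variables and integrating:
ln|y| = x^2/2 + C

General solution: y = Ce^(x^2/2)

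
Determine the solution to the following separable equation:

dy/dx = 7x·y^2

Separating variables and integrating:
-1/y = 7x^2/2 + C

General solution: y^-1 = (-7/2)x^2 + C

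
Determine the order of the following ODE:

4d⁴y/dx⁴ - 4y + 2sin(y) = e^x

The order is 4 (highest derivative is of order 4).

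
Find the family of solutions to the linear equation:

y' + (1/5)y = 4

Using integrating factor method:

General solution: y = 20 + Ce^(-x/5)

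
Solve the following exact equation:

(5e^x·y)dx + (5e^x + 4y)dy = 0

Verify exactness: ∂M/∂y = ∂N/∂x ✓
Find F(x,y) such that ∂F/∂x = M, ∂F/∂y = N
Solution: 5e^x·y + 2y² = C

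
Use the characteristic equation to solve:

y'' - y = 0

Characteristic equation: r² - 1 = 0
Roots: r = 1, -1 (distinct real)
General solution: y = C₁e^x + C₂e^(-x)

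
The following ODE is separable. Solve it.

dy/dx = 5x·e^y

Separating variables and integrating:
-e^(-y) = 5x²/2 + C

General solution: y = -ln(C - 5x²/2)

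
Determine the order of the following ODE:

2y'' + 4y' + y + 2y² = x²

The order is 2 (highest derivative is of order 2).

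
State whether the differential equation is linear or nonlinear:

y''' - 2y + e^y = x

Nonlinear (e^y is nonlinear in y)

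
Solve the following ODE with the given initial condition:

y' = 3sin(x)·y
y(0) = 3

General solution: y = Ce^(-3cos(x))
Applying IC y(0) = 3:
Particular solution: y = 3e^(3(1-cos(x)))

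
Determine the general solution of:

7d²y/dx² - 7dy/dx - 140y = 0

Characteristic equation: 7r² - 7r - 140 = 0
Divide by 7: r² - r - 20 = 0
Roots: r = 5, -4 (distinct real)
General solution: y = C₁e^(5x) + C₂e^(-4x)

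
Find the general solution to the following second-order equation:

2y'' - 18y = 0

Characteristic equation: 2r² - 18 = 0
Divide by 2: r² - 9 = 0
Roots: r = 3, -3 (distinct real)
General solution: y = C₁e^(3x) + C₂e^(-3x)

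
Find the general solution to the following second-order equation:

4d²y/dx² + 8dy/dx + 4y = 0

Characteristic equation: 4r² + 8r + 4 = 0
Divide by 4: r² + 2r + 1 = 0
Factored: (r + 1)² = 0
Repeated root: r = -1
General solution: y = (C₁ + C₂x)e^(-x)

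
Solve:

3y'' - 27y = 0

Characteristic equation: 3r² - 27 = 0
Divide by 3: r² - 9 = 0
Roots: r = 3, -3 (distinct real)
General solution: y = C₁e^(3x) + C₂e^(-3x)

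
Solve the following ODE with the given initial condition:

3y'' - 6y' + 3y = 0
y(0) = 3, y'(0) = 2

General solution: y = (C₁ + C₂x)e^x
Repeated root r = 1
Applying ICs: C₁ = 3, C₂ = -1
Particular solution: y = (3 - x)e^x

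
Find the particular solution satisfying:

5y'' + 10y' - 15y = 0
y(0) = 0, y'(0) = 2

General solution: y = C₁e^x + C₂e^(-3x)
Applying ICs: C₁ = 1/2, C₂ = -1/2
Particular solution: y = (1/2)e^x - (1/2)e^(-3x)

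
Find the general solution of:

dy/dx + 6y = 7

Using integrating factor method:

General solution: y = 7/6 + Ce^(-6x)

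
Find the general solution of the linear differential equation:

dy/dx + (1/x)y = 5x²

Using integrating factor method:

General solution: y = (5/4)x^3 + C/x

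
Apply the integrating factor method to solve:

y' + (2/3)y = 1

Using integrating factor method:

General solution: y = 3/2 + Ce^(-2x/3)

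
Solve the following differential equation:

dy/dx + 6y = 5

Using integrating factor method:

General solution: y = 5/6 + Ce^(-6x)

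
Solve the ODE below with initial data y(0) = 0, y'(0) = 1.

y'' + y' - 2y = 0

General solution: y = C₁e^x + C₂e^(-2x)
Applying ICs: C₁ = 1/3, C₂ = -1/3
Particular solution: y = (1/3)e^x - (1/3)e^(-2x)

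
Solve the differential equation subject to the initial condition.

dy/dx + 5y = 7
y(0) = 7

General solution: y = 7/5 + Ce^(-5x)
Applying y(0) = 7: C = 7 - 7/5 = 28/5
Particular solution: y = 7/5 + (28/5)e^(-5x)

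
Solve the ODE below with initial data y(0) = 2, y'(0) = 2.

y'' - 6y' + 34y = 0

General solution: y = e^(3x)(C₁cos(5x) + C₂sin(5x))
Complex roots r = 3 ± 5i
Applying ICs: C₁ = 2, C₂ = -4/5
Particular solution: y = e^(3x)(2cos(5x) - (4/5)sin(5x))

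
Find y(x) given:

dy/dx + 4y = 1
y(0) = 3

General solution: y = 1/4 + Ce^(-4x)
Applying y(0) = 3: C = 3 - 1/4 = 11/4
Particular solution: y = 1/4 + (11/4)e^(-4x)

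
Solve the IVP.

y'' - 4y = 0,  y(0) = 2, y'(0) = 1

General solution: y = C₁e^(2x) + C₂e^(-2x)
Applying ICs: C₁ = 5/4, C₂ = 3/4
Particular solution: y = (5/4)e^(2x) + (3/4)e^(-2x)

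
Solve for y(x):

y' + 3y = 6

Using integrating factor method:

General solution: y = 2 + Ce^(-3x)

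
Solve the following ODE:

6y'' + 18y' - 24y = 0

Characteristic equation: 6r² + 18r - 24 = 0
Divide by 6: r² + 3r - 4 = 0
Roots: r = 1, -4 (distinct real)
General solution: y = C₁e^x + C₂e^(-4x)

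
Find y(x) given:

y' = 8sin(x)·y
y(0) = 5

General solution: y = Ce^(-8cos(x))
Applying IC y(0) = 5:
Particular solution: y = 5e^(8(1-cos(x)))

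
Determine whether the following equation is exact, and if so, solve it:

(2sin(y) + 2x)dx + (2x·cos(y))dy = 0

Verify exactness: ∂M/∂y = ∂N/∂x ✓
Find F(x,y) such that ∂F/∂x = M, ∂F/∂y = N
Solution: 2x·sin(y) + x² = C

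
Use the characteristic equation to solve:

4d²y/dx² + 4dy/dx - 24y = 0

Characteristic equation: 4r² + 4r - 24 = 0
Divide by 4: r² + r - 6 = 0
Roots: r = 2, -3 (distinct real)
General solution: y = C₁e^(2x) + C₂e^(-3x)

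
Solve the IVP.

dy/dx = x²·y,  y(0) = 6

General solution: y = Ce^(x³/3)
Applying IC y(0) = 6:
Particular solution: y = 6e^(x³/3)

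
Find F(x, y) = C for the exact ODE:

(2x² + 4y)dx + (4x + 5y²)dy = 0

Verify exactness: ∂M/∂y = ∂N/∂x ✓
Find F(x,y) such that ∂F/∂x = M, ∂F/∂y = N
Solution: 2x³/3 + 4xy + 5y³/3 = C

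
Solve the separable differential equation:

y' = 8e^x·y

Separating variables and integrating:
ln|y| = 8e^x + C

General solution: y = Ce^(8e^x)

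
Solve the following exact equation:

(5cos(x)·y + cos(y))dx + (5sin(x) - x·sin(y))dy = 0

Verify exactness: ∂M/∂y = ∂N/∂x ✓
Find F(x,y) such that ∂F/∂x = M, ∂F/∂y = N
Solution: 5sin(x)·y + x·cos(y) = C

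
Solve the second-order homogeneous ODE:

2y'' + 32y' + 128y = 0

Characteristic equation: 2r² + 32r + 128 = 0
Divide by 2: r² + 16r + 64 = 0
Factored: (r + 8)² = 0
Repeated root: r = -8
General solution: y = (C₁ + C₂x)e^(-8x)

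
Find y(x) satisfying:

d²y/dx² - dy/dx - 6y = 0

Characteristic equation: r² - r - 6 = 0
Roots: r = 3, -2 (distinct real)
General solution: y = C₁e^(3x) + C₂e^(-2x)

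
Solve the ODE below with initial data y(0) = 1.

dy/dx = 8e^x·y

General solution: y = Ce^(8e^x)
Applying IC y(0) = 1:
Particular solution: y = e^(8(e^x - 1))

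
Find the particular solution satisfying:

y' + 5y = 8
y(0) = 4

General solution: y = 8/5 + Ce^(-5x)
Applying y(0) = 4: C = 4 - 8/5 = 12/5
Particular solution: y = 8/5 + (12/5)e^(-5x)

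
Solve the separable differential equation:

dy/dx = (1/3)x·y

Separating variables and integrating:
ln|y| = x^2/6 + C

General solution: y = Ce^(x^2/6)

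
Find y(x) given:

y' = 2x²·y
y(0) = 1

General solution: y = Ce^(2x³/3)
Applying IC y(0) = 1:
Particular solution: y = e^(2x³/3)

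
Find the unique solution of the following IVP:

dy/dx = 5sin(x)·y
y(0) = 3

General solution: y = Ce^(-5cos(x))
Applying IC y(0) = 3:
Particular solution: y = 3e^(5(1-cos(x)))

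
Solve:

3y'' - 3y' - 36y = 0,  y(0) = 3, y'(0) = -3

General solution: y = C₁e^(4x) + C₂e^(-3x)
Applying ICs: C₁ = 6/7, C₂ = 15/7
Particular solution: y = (6/7)e^(4x) + (15/7)e^(-3x)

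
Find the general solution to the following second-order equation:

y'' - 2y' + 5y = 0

Characteristic equation: r² - 2r + 5 = 0
Roots: r = 1 ± 2i (complex conjugates)
General solution: y = e^x(C₁cos(2x) + C₂sin(2x))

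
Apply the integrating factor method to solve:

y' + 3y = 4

Using integrating factor method:

General solution: y = 4/3 + Ce^(-3x)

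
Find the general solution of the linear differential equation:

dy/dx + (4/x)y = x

Using integrating factor method:

General solution: y = (1/6)x^2 + Cx^(-4)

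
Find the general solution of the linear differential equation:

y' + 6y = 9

Using integrating factor method:

General solution: y = 3/2 + Ce^(-6x)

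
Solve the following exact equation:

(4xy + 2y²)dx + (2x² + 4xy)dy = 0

Verify exactness: ∂M/∂y = ∂N/∂x ✓
Find F(x,y) such that ∂F/∂x = M, ∂F/∂y = N
Solution: 2x²y + 2xy² = C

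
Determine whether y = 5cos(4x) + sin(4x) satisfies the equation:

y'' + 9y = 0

Verification:
y'' = -80cos(4x) - 16sin(4x)
y'' + 9y ≠ 0 (frequency mismatch: got 16 instead of 9)

No, it is not a solution.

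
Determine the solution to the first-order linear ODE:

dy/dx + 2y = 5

Using integrating factor method:

General solution: y = 5/2 + Ce^(-2x)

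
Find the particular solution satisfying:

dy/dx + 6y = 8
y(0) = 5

General solution: y = 4/3 + Ce^(-6x)
Applying y(0) = 5: C = 5 - 4/3 = 11/3
Particular solution: y = 4/3 + (11/3)e^(-6x)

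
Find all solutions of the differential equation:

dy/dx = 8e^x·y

Separating variables and integrating:
ln|y| = 8e^x + C

General solution: y = Ce^(8e^x)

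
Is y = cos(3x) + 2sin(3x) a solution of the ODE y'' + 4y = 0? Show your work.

Verification:
y'' = -9cos(3x) - 18sin(3x)
y'' + 4y ≠ 0 (frequency mismatch: got 9 instead of 4)

No, it is not a solution.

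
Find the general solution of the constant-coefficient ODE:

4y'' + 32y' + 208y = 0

Characteristic equation: 4r² + 32r + 208 = 0
Divide by 4: r² + 8r + 52 = 0
Roots: r = -4 ± 6i (complex conjugates)
General solution: y = e^(-4x)(C₁cos(6x) + C₂sin(6x))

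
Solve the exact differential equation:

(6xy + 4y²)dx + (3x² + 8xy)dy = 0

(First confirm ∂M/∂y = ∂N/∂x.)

Verify exactness: ∂M/∂y = ∂N/∂x ✓
Find F(x,y) such that ∂F/∂x = M, ∂F/∂y = N
Solution: 3x²y + 4xy² = C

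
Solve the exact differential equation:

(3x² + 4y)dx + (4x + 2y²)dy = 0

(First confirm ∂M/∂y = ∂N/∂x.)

Verify exactness: ∂M/∂y = ∂N/∂x ✓
Find F(x,y) such that ∂F/∂x = M, ∂F/∂y = N
Solution: x³ + 4xy + 2y³/3 = C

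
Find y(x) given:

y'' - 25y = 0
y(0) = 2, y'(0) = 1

General solution: y = C₁e^(5x) + C₂e^(-5x)
Applying ICs: C₁ = 11/10, C₂ = 9/10
Particular solution: y = (11/10)e^(5x) + (9/10)e^(-5x)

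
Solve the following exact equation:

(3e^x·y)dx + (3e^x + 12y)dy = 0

Verify exactness: ∂M/∂y = ∂N/∂x ✓
Find F(x,y) such that ∂F/∂x = M, ∂F/∂y = N
Solution: 3e^x·y + 6y² = C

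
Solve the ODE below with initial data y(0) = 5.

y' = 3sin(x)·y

General solution: y = Ce^(-3cos(x))
Applying IC y(0) = 5:
Particular solution: y = 5e^(3(1-cos(x)))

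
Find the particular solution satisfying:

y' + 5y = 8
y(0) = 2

General solution: y = 8/5 + Ce^(-5x)
Applying y(0) = 2: C = 2 - 8/5 = 2/5
Particular solution: y = 8/5 + (2/5)e^(-5x)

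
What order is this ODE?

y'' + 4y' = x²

The order is 2 (highest derivative is of order 2).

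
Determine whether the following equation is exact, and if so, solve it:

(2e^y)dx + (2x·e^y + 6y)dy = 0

Verify exactness: ∂M/∂y = ∂N/∂x ✓
Find F(x,y) such that ∂F/∂x = M, ∂F/∂y = N
Solution: 2x·e^y + 3y² = C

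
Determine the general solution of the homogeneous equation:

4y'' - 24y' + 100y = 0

Characteristic equation: 4r² - 24r + 100 = 0
Divide by 4: r² - 6r + 25 = 0
Roots: r = 3 ± 4i (complex conjugates)
General solution: y = e^(3x)(C₁cos(4x) + C₂sin(4x))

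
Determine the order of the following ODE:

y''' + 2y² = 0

The order is 3 (highest derivative is of order 3).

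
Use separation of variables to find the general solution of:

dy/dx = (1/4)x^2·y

Separating variables and integrating:
ln|y| = x^3/12 + C

General solution: y = Ce^(x^3/12)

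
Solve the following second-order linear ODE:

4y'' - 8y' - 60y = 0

Characteristic equation: 4r² - 8r - 60 = 0
Divide by 4: r² - 2r - 15 = 0
Roots: r = 5, -3 (distinct real)
General solution: y = C₁e^(5x) + C₂e^(-3x)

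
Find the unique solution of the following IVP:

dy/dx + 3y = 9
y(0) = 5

General solution: y = 3 + Ce^(-3x)
Applying y(0) = 5: C = 5 - 3 = 2
Particular solution: y = 3 + 2e^(-3x)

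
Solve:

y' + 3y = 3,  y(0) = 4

General solution: y = 1 + Ce^(-3x)
Applying y(0) = 4: C = 4 - 1 = 3
Particular solution: y = 1 + 3e^(-3x)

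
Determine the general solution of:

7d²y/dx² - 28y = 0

Characteristic equation: 7r² - 28 = 0
Divide by 7: r² - 4 = 0
Roots: r = 2, -2 (distinct real)
General solution: y = C₁e^(2x) + C₂e^(-2x)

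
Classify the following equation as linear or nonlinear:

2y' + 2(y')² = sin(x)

Nonlinear ((y')² term)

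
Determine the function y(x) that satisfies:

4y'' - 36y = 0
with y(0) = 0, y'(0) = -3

General solution: y = C₁e^(3x) + C₂e^(-3x)
Applying ICs: C₁ = -1/2, C₂ = 1/2
Particular solution: y = -(1/2)e^(3x) + (1/2)e^(-3x)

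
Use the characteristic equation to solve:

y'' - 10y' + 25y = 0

Characteristic equation: r² - 10r + 25 = 0
Factored: (r - 5)² = 0
Repeated root: r = 5
General solution: y = (C₁ + C₂x)e^(5x)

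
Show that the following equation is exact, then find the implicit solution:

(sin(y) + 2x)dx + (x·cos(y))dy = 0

Verify exactness: ∂M/∂y = ∂N/∂x ✓
Find F(x,y) such that ∂F/∂x = M, ∂F/∂y = N
Solution: x·sin(y) + x² = C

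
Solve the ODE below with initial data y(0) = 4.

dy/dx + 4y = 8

General solution: y = 2 + Ce^(-4x)
Applying y(0) = 4: C = 4 - 2 = 2
Particular solution: y = 2 + 2e^(-4x)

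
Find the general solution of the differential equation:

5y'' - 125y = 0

Characteristic equation: 5r² - 125 = 0
Divide by 5: r² - 25 = 0
Roots: r = 5, -5 (distinct real)
General solution: y = C₁e^(5x) + C₂e^(-5x)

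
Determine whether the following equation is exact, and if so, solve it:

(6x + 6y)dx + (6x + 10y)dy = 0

Verify exactness: ∂M/∂y = ∂N/∂x ✓
Find F(x,y) such that ∂F/∂x = M, ∂F/∂y = N
Solution: 3x² + 6xy + 5y² = C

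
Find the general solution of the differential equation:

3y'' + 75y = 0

Characteristic equation: 3r² + 75 = 0
Divide by 3: r² + 25 = 0
Roots: r = ±5i (complex conjugates)
General solution: y = C₁cos(5x) + C₂sin(5x)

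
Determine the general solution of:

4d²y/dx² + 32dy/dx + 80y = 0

Characteristic equation: 4r² + 32r + 80 = 0
Divide by 4: r² + 8r + 20 = 0
Roots: r = -4 ± 2i (complex conjugates)
General solution: y = e^(-4x)(C₁cos(2x) + C₂sin(2x))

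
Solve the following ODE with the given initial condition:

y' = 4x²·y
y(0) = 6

General solution: y = Ce^(4x³/3)
Applying IC y(0) = 6:
Particular solution: y = 6e^(4x³/3)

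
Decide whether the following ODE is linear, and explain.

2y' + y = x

Linear (y and its derivatives appear to the first power only, no products of y terms)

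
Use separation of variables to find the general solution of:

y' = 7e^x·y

Separating variables and integrating:
ln|y| = 7e^x + C

General solution: y = Ce^(7e^x)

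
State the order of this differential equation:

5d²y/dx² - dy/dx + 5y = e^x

The order is 2 (highest derivative is of order 2).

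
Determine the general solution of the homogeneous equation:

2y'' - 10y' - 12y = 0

Characteristic equation: 2r² - 10r - 12 = 0
Divide by 2: r² - 5r - 6 = 0
Roots: r = 6, -1 (distinct real)
General solution: y = C₁e^(6x) + C₂e^(-x)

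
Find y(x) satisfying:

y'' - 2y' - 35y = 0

Characteristic equation: r² - 2r - 35 = 0
Roots: r = 7, -5 (distinct real)
General solution: y = C₁e^(7x) + C₂e^(-5x)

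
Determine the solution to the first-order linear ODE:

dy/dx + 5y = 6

Using integrating factor method:

General solution: y = 6/5 + Ce^(-5x)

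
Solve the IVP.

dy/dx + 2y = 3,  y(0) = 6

General solution: y = 3/2 + Ce^(-2x)
Applying y(0) = 6: C = 6 - 3/2 = 9/2
Particular solution: y = 3/2 + (9/2)e^(-2x)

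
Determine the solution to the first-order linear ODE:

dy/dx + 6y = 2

Using integrating factor method:

General solution: y = 1/3 + Ce^(-6x)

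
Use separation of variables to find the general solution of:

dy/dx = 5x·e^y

Separating variables and integrating:
-e^(-y) = 5x²/2 + C

General solution: y = -ln(C - 5x²/2)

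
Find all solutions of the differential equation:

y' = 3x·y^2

Separating variables and integrating:
-1/y = 3x^2/2 + C

General solution: y^-1 = (-3/2)x^2 + C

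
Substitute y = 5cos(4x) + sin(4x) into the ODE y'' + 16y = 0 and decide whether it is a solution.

Verification:
y'' = -80cos(4x) - 16sin(4x)
y'' + 16y = 0 ✓

Yes, it is a solution.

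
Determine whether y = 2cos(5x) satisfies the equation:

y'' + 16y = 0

Verification:
y'' = -50cos(5x)
y'' + 16y ≠ 0 (frequency mismatch: got 25 instead of 16)

No, it is not a solution.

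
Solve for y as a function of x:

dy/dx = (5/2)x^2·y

Separating variables and integrating:
ln|y| = 5x^3/6 + C

General solution: y = Ce^(5x^3/6)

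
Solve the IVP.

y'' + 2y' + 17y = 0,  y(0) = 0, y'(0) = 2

General solution: y = e^(-x)(C₁cos(4x) + C₂sin(4x))
Complex roots r = -1 ± 4i
Applying ICs: C₁ = 0, C₂ = 1/2
Particular solution: y = e^(-x)((1/2)sin(4x))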